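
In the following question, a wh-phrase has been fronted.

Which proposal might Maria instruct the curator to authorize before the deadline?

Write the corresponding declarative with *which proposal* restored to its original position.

'which proposal' is the direct object of 'authorize'. Wh-movement fronts it, leaving a gap right after 'authorize':
Which proposal might Maria instruct the curator to authorize ___ before the deadline?

Maria might instruct the curator to authorize which proposal before the deadline.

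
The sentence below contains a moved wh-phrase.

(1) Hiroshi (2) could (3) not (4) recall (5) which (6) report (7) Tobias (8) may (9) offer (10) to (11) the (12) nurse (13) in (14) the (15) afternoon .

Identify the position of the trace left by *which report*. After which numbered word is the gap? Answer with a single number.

Pre-movement form: Tobias may offer which report to the nurse in the afternoon.
'which report' functions as the direct object of 'offer'. It moves to the left edge, and the trace sits right after 'offer':
Hiroshi could not recall which report Tobias may offer ___ to the nurse in the afternoon.
'offer' is word 9.

9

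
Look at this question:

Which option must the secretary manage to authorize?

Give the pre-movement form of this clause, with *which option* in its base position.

The secretary must manage to authorize which option.

The filler 'which option' is interpreted as the direct object of 'authorize'. Fronting leaves a gap immediately after 'authorize':
Which option must the secretary manage to authorize ___?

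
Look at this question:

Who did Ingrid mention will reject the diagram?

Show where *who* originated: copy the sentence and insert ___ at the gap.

Who did Ingrid mention ___ will reject the diagram?

Pre-movement form: Ingrid did mention who will reject the diagram.
'who' is the subject of the clause embedded under 'mention'. The gap is right after 'mention'.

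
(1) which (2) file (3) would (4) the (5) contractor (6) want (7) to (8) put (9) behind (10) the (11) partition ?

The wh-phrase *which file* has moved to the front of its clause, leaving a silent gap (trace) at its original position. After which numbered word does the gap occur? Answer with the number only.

Before movement: The contractor would want to put which file behind the partition.
'which file' is the direct object of 'put'. It moves to the left edge, and the trace sits right after 'put':
Which file would the contractor want to put ___ behind the partition?
'put' is word 8.

8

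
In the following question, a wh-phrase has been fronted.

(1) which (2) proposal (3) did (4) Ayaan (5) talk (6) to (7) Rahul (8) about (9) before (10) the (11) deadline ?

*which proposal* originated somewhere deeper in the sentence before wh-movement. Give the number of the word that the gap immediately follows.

8

Before movement: Ayaan did talk to Rahul about which proposal before the deadline.
The filler 'which proposal' is interpreted as the object of the preposition 'about'. Fronting leaves a gap immediately after 'about':
Which proposal did Ayaan talk to Rahul about ___ before the deadline?
'about' is word 8.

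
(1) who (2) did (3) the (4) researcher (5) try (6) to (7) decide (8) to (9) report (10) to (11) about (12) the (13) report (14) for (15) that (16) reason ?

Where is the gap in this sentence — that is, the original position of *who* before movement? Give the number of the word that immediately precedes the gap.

10

Underlying clause: The researcher did try to decide to report to who about the report for that reason.
The filler 'who' is interpreted as the object of the preposition 'to'. Fronting leaves a gap immediately after 'to':
Who did the researcher try to decide to report to ___ about the report for that reason?
'to' is word 10.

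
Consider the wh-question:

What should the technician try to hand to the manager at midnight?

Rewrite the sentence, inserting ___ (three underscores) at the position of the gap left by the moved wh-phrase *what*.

What should the technician try to hand ___ to the manager at midnight?

Underlying clause: The technician should try to hand what to the manager at midnight.
'what' functions as the direct object of 'hand'. The gap is right after 'hand'.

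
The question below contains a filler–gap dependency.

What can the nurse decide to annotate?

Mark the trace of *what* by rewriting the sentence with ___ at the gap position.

Pre-movement form: The nurse can decide to annotate what.
'what' is the direct object of 'annotate'. The gap is right after 'annotate'.

What can the nurse decide to annotate ___?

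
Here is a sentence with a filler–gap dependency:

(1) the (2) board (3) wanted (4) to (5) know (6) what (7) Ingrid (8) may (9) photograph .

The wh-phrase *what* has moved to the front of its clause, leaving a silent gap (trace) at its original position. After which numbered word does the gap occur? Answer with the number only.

9

Pre-movement form: Ingrid may photograph what.
'what' is the direct object of 'photograph'. Wh-movement fronts it, leaving a gap right after 'photograph':
The board wanted to know what Ingrid may photograph ___.
'photograph' is word 9.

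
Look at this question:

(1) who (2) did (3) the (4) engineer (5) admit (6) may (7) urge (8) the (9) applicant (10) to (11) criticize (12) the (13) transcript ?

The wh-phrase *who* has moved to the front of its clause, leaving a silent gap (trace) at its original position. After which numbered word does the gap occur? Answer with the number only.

5

In situ: The engineer did admit who may urge the applicant to criticize the transcript.
'who' is the subject of the clause embedded under 'admit'. It moves to the left edge, and the trace sits right after 'admit':
Who did the engineer admit ___ may urge the applicant to criticize the transcript?
'admit' is word 5.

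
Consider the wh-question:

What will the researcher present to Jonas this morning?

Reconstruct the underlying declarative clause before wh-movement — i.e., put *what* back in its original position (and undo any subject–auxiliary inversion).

The filler 'what' is interpreted as the direct object of 'present'. It moves to the left edge, and the trace sits right after 'present':
What will the researcher present ___ to Jonas this morning?

The researcher will present what to Jonas this morning.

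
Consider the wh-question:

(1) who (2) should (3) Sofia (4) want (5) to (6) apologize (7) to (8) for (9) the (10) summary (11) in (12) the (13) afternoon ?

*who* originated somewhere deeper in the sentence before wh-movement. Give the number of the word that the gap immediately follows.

7

Underlying clause: Sofia should want to apologize to who for the summary in the afternoon.
The filler 'who' is interpreted as the object of the preposition 'to'. It moves to the left edge, and the trace sits right after 'to':
Who should Sofia want to apologize to ___ for the summary in the afternoon?
'to' is word 7.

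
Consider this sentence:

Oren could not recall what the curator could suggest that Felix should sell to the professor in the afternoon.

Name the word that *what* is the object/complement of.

In situ: The curator could suggest that Felix should sell what to the professor in the afternoon.
'what' functions as the direct object of 'sell'. It moves to the left edge, and the trace sits right after 'sell':
Oren could not recall what the curator could suggest that Felix should sell ___ to the professor in the afternoon.

sell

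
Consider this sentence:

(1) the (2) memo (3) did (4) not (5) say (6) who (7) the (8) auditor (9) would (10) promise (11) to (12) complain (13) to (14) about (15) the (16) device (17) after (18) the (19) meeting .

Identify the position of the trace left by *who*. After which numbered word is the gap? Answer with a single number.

13

Pre-movement form: The auditor would promise to complain to who about the device after the meeting.
The filler 'who' is interpreted as the object of the preposition 'to'. It moves to the left edge, and the trace sits right after 'to':
The memo did not say who the auditor would promise to complain to ___ about the device after the meeting.
'to' is word 13.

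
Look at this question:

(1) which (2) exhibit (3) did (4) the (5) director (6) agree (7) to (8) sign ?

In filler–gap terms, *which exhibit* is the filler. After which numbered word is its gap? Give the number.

8

In situ: The director did agree to sign which exhibit.
'which exhibit' functions as the direct object of 'sign'. Wh-movement fronts it, leaving a gap right after 'sign':
Which exhibit did the director agree to sign ___?
'sign' is word 8.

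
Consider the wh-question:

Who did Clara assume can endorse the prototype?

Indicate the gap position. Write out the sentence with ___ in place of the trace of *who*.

Underlying clause: Clara did assume who can endorse the prototype.
'who' is the subject of the clause embedded under 'assume'. The gap is right after 'assume'.

Who did Clara assume ___ can endorse the prototype?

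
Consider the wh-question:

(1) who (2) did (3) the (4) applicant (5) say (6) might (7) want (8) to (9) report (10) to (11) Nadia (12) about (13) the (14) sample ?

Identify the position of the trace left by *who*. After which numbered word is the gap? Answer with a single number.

Pre-movement form: The applicant did say who might want to report to Nadia about the sample.
The filler 'who' is interpreted as the subject of the clause embedded under 'say'. It moves to the left edge, and the trace sits right after 'say':
Who did the applicant say ___ might want to report to Nadia about the sample?
'say' is word 5.

5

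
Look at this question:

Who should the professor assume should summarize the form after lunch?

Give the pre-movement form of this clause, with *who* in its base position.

The professor should assume who should summarize the form after lunch.

The filler 'who' is interpreted as the subject of the clause embedded under 'assume'. It moves to the left edge, and the trace sits right after 'assume':
Who should the professor assume ___ should summarize the form after lunch?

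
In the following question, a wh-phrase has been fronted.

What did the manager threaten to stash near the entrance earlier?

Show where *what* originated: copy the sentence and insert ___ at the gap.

Pre-movement form: The manager did threaten to stash what near the entrance earlier.
'what' is the direct object of 'stash'. The gap is right after 'stash'.

What did the manager threaten to stash ___ near the entrance earlier?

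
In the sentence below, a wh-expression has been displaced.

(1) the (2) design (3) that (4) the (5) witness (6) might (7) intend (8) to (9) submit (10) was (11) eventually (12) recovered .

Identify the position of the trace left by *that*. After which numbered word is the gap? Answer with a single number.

9

'that' is the direct object of 'submit'. It moves to the left edge, and the trace sits right after 'submit':
The design that the witness might intend to submit ___ was eventually recovered.
'submit' is word 9.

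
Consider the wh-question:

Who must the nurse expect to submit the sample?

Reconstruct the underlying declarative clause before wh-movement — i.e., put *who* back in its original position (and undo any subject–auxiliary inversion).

'who' functions as the direct object of 'expect'. Wh-movement fronts it, leaving a gap right after 'expect':
Who must the nurse expect ___ to submit the sample?

The nurse must expect who to submit the sample.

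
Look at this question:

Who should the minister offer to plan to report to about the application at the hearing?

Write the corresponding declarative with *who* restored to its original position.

The minister should offer to plan to report to who about the application at the hearing.

'who' functions as the object of the preposition 'to'. Fronting leaves a gap immediately after 'to':
Who should the minister offer to plan to report to ___ about the application at the hearing?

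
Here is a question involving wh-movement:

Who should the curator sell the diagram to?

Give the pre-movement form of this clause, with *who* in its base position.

'who' is the object of the preposition 'to' (recipient of 'sell'). Wh-movement fronts it, leaving a gap right after 'to':
Who should the curator sell the diagram to ___?

The curator should sell the diagram to who.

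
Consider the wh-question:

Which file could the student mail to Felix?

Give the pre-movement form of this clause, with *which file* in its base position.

The student could mail which file to Felix.

'which file' is the direct object of 'mail'. It moves to the left edge, and the trace sits right after 'mail':
Which file could the student mail ___ to Felix?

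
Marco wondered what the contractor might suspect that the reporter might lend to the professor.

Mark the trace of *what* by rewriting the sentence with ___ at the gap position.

Underlying clause: The contractor might suspect that the reporter might lend what to the professor.
The filler 'what' is interpreted as the direct object of 'lend'. The gap is right after 'lend'.

Marco wondered what the contractor might suspect that the reporter might lend ___ to the professor.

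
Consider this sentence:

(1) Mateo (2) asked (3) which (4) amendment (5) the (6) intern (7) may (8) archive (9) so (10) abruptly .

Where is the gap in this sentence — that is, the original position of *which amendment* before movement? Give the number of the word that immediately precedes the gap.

8

Underlying clause: The intern may archive which amendment so abruptly.
'which amendment' functions as the direct object of 'archive'. Fronting leaves a gap immediately after 'archive':
Mateo asked which amendment the intern may archive ___ so abruptly.
'archive' is word 8.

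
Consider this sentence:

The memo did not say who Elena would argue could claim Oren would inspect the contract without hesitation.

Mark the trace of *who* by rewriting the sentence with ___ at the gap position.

Before movement: Elena would argue who could claim Oren would inspect the contract without hesitation.
'who' is the subject of the clause embedded under 'argue'. The gap is right after 'argue'.

The memo did not say who Elena would argue ___ could claim Oren would inspect the contract without hesitation.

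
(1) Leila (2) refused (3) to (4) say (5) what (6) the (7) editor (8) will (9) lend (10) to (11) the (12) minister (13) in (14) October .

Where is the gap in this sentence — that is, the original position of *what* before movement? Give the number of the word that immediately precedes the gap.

Before movement: The editor will lend what to the minister in October.
The filler 'what' is interpreted as the direct object of 'lend'. Fronting leaves a gap immediately after 'lend':
Leila refused to say what the editor will lend ___ to the minister in October.
'lend' is word 9.

9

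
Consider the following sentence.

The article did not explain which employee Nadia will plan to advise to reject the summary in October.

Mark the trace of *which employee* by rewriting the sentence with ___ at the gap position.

The article did not explain which employee Nadia will plan to advise ___ to reject the summary in October.

Before movement: Nadia will plan to advise which employee to reject the summary in October.
The filler 'which employee' is interpreted as the direct object of 'advise'. The gap is right after 'advise'.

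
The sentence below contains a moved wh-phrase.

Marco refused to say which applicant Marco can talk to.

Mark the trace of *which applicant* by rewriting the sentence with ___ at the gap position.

Marco refused to say which applicant Marco can talk to ___.

In situ: Marco can talk to which applicant.
'which applicant' is the object of the preposition 'to'. The gap is right after 'to'.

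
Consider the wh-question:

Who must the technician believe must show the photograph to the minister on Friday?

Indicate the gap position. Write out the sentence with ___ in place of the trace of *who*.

Who must the technician believe ___ must show the photograph to the minister on Friday?

Pre-movement form: The technician must believe who must show the photograph to the minister on Friday.
The filler 'who' is interpreted as the subject of the clause embedded under 'believe'. The gap is right after 'believe'.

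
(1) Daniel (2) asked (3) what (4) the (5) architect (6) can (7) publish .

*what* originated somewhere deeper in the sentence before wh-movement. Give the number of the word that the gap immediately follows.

Underlying clause: The architect can publish what.
The filler 'what' is interpreted as the direct object of 'publish'. It moves to the left edge, and the trace sits right after 'publish':
Daniel asked what the architect can publish ___.
'publish' is word 7.

7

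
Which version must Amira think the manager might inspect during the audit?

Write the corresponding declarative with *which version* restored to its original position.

Amira must think the manager might inspect which version during the audit.

The filler 'which version' is interpreted as the direct object of 'inspect'. Wh-movement fronts it, leaving a gap right after 'inspect':
Which version must Amira think the manager might inspect ___ during the audit?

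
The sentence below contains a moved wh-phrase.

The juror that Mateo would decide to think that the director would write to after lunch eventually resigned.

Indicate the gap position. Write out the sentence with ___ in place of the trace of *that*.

The filler 'that' is interpreted as the object of the preposition 'to'. The gap is right after 'to'.

The juror that Mateo would decide to think that the director would write to ___ after lunch eventually resigned.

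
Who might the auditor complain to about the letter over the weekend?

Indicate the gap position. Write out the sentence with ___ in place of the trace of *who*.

Pre-movement form: The auditor might complain to who about the letter over the weekend.
The filler 'who' is interpreted as the object of the preposition 'to'. The gap is right after 'to'.

Who might the auditor complain to ___ about the letter over the weekend?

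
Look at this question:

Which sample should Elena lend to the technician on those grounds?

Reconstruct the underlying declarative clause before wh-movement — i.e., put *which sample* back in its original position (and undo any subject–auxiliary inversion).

Elena should lend which sample to the technician on those grounds.

The filler 'which sample' is interpreted as the direct object of 'lend'. It moves to the left edge, and the trace sits right after 'lend':
Which sample should Elena lend ___ to the technician on those grounds?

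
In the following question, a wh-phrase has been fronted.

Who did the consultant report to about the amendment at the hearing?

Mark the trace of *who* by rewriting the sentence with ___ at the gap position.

Who did the consultant report to ___ about the amendment at the hearing?

Before movement: The consultant did report to who about the amendment at the hearing.
The filler 'who' is interpreted as the object of the preposition 'to'. The gap is right after 'to'.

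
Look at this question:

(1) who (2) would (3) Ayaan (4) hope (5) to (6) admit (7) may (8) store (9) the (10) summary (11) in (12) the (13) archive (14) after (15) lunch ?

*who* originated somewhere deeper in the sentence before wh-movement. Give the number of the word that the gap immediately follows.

6

In situ: Ayaan would hope to admit who may store the summary in the archive after lunch.
'who' functions as the subject of the clause embedded under 'admit'. Fronting leaves a gap immediately after 'admit':
Who would Ayaan hope to admit ___ may store the summary in the archive after lunch?
'admit' is word 6.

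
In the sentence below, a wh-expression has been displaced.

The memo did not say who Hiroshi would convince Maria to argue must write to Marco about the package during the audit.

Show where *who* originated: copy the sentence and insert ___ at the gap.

The memo did not say who Hiroshi would convince Maria to argue ___ must write to Marco about the package during the audit.

Pre-movement form: Hiroshi would convince Maria to argue who must write to Marco about the package during the audit.
'who' is the subject of the clause embedded under 'argue'. The gap is right after 'argue'.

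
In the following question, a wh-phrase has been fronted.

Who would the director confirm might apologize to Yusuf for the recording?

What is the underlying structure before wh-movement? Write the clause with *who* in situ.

'who' is the subject of the clause embedded under 'confirm'. Wh-movement fronts it, leaving a gap right after 'confirm':
Who would the director confirm ___ might apologize to Yusuf for the recording?

The director would confirm who might apologize to Yusuf for the recording.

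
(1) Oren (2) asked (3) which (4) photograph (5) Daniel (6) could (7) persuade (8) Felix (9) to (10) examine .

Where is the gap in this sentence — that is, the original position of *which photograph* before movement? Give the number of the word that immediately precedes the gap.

10

Pre-movement form: Daniel could persuade Felix to examine which photograph.
'which photograph' functions as the direct object of 'examine'. It moves to the left edge, and the trace sits right after 'examine':
Oren asked which photograph Daniel could persuade Felix to examine ___.
'examine' is word 10.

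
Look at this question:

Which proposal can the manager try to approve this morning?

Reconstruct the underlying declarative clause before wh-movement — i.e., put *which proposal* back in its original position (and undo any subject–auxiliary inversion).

The filler 'which proposal' is interpreted as the direct object of 'approve'. It moves to the left edge, and the trace sits right after 'approve':
Which proposal can the manager try to approve ___ this morning?

The manager can try to approve which proposal this morning.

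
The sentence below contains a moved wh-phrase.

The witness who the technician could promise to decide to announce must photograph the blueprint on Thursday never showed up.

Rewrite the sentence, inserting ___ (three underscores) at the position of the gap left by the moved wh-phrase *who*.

The filler 'who' is interpreted as the subject of the clause embedded under 'announce'. The gap is right after 'announce'.

The witness who the technician could promise to decide to announce ___ must photograph the blueprint on Thursday never showed up.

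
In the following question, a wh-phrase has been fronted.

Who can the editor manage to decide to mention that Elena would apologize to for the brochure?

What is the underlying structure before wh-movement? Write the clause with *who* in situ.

The filler 'who' is interpreted as the object of the preposition 'to'. Wh-movement fronts it, leaving a gap right after 'to':
Who can the editor manage to decide to mention that Elena would apologize to ___ for the brochure?

The editor can manage to decide to mention that Elena would apologize to who for the brochure.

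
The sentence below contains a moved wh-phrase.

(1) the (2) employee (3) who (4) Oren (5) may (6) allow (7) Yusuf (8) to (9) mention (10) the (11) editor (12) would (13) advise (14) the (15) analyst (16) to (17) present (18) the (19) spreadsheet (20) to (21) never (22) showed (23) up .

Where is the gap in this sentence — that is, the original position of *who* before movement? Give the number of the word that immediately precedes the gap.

'who' is the object of the preposition 'to' (recipient of 'present'). Wh-movement fronts it, leaving a gap right after 'to':
The employee who Oren may allow Yusuf to mention the editor would advise the analyst to present the spreadsheet to ___ never showed up.
'to' is word 20.

20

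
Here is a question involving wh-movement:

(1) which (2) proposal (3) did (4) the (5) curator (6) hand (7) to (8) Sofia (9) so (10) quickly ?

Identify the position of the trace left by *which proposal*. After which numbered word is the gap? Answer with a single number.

6

Pre-movement form: The curator did hand which proposal to Sofia so quickly.
'which proposal' functions as the direct object of 'hand'. Wh-movement fronts it, leaving a gap right after 'hand':
Which proposal did the curator hand ___ to Sofia so quickly?
'hand' is word 6.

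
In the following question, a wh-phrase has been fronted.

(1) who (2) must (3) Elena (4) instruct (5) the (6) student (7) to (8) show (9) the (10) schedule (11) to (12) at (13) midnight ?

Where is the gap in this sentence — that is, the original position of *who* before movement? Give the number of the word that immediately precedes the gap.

Before movement: Elena must instruct the student to show the schedule to who at midnight.
The filler 'who' is interpreted as the object of the preposition 'to' (recipient of 'show'). It moves to the left edge, and the trace sits right after 'to':
Who must Elena instruct the student to show the schedule to ___ at midnight?
'to' is word 11.

11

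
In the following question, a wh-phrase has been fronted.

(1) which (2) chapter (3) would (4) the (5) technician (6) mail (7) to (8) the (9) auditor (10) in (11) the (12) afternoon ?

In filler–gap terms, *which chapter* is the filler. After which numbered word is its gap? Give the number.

6

In situ: The technician would mail which chapter to the auditor in the afternoon.
The filler 'which chapter' is interpreted as the direct object of 'mail'. Fronting leaves a gap immediately after 'mail':
Which chapter would the technician mail ___ to the auditor in the afternoon?
'mail' is word 6.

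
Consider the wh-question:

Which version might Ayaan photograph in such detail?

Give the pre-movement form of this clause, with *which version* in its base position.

Ayaan might photograph which version in such detail.

The filler 'which version' is interpreted as the direct object of 'photograph'. Wh-movement fronts it, leaving a gap right after 'photograph':
Which version might Ayaan photograph ___ in such detail?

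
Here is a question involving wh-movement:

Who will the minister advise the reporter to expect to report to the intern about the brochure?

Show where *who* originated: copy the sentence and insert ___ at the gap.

Who will the minister advise the reporter to expect ___ to report to the intern about the brochure?

In situ: The minister will advise the reporter to expect who to report to the intern about the brochure.
The filler 'who' is interpreted as the direct object of 'expect'. The gap is right after 'expect'.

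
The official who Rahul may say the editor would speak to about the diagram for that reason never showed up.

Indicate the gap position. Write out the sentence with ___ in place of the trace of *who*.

The official who Rahul may say the editor would speak to ___ about the diagram for that reason never showed up.

The filler 'who' is interpreted as the object of the preposition 'to'. The gap is right after 'to'.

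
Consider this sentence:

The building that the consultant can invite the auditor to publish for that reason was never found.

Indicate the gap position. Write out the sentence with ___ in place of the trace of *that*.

The building that the consultant can invite the auditor to publish ___ for that reason was never found.

The filler 'that' is interpreted as the direct object of 'publish'. The gap is right after 'publish'.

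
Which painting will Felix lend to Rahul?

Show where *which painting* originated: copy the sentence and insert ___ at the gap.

Before movement: Felix will lend which painting to Rahul.
'which painting' functions as the direct object of 'lend'. The gap is right after 'lend'.

Which painting will Felix lend ___ to Rahul?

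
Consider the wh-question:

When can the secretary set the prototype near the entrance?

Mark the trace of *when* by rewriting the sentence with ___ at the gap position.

When can the secretary set the prototype near the entrance ___?

Before movement: The secretary can set the prototype near the entrance when.
'when' functions as the temporal adjunct. The gap is right after 'entrance'.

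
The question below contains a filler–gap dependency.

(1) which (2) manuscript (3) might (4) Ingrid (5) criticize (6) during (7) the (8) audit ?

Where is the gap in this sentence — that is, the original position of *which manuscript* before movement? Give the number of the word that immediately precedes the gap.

5

Pre-movement form: Ingrid might criticize which manuscript during the audit.
'which manuscript' functions as the direct object of 'criticize'. It moves to the left edge, and the trace sits right after 'criticize':
Which manuscript might Ingrid criticize ___ during the audit?
'criticize' is word 5.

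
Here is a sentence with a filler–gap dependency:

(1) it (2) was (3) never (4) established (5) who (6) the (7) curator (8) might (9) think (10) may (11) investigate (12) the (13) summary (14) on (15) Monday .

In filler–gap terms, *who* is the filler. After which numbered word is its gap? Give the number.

9

Pre-movement form: The curator might think who may investigate the summary on Monday.
'who' functions as the subject of the clause embedded under 'think'. It moves to the left edge, and the trace sits right after 'think':
It was never established who the curator might think ___ may investigate the summary on Monday.
'think' is word 9.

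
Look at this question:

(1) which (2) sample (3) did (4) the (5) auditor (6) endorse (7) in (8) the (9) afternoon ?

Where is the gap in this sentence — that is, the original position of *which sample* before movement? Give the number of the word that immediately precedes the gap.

6

Before movement: The auditor did endorse which sample in the afternoon.
'which sample' is the direct object of 'endorse'. It moves to the left edge, and the trace sits right after 'endorse':
Which sample did the auditor endorse ___ in the afternoon?
'endorse' is word 6.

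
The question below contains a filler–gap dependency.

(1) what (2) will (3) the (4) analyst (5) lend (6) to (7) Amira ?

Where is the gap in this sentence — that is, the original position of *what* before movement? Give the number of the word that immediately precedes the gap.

5

Underlying clause: The analyst will lend what to Amira.
'what' is the direct object of 'lend'. It moves to the left edge, and the trace sits right after 'lend':
What will the analyst lend ___ to Amira?
'lend' is word 5.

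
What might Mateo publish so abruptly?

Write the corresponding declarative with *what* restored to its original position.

Mateo might publish what so abruptly.

The filler 'what' is interpreted as the direct object of 'publish'. Wh-movement fronts it, leaving a gap right after 'publish':
What might Mateo publish ___ so abruptly?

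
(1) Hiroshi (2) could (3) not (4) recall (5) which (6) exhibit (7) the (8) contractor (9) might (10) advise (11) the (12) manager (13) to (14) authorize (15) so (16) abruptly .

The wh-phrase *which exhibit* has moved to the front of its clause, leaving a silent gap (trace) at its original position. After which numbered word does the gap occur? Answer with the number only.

14

Underlying clause: The contractor might advise the manager to authorize which exhibit so abruptly.
'which exhibit' functions as the direct object of 'authorize'. It moves to the left edge, and the trace sits right after 'authorize':
Hiroshi could not recall which exhibit the contractor might advise the manager to authorize ___ so abruptly.
'authorize' is word 14.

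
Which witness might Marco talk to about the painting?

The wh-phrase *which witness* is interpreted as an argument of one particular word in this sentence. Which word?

Underlying clause: Marco might talk to which witness about the painting.
'which witness' functions as the object of the preposition 'to'. It moves to the left edge, and the trace sits right after 'to':
Which witness might Marco talk to ___ about the painting?

to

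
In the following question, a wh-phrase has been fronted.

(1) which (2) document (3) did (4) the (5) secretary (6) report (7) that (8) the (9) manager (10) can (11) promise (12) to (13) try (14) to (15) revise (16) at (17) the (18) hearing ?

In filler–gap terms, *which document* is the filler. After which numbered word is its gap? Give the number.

Pre-movement form: The secretary did report that the manager can promise to try to revise which document at the hearing.
'which document' is the direct object of 'revise'. It moves to the left edge, and the trace sits right after 'revise':
Which document did the secretary report that the manager can promise to try to revise ___ at the hearing?
'revise' is word 15.

15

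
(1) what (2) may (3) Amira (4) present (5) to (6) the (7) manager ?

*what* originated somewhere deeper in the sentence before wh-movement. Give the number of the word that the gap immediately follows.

4

In situ: Amira may present what to the manager.
The filler 'what' is interpreted as the direct object of 'present'. Wh-movement fronts it, leaving a gap right after 'present':
What may Amira present ___ to the manager?
'present' is word 4.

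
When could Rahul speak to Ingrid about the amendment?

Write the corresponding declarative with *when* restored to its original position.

The filler 'when' is interpreted as the temporal adjunct. Fronting leaves a gap immediately after 'amendment':
When could Rahul speak to Ingrid about the amendment ___?

Rahul could speak to Ingrid about the amendment when.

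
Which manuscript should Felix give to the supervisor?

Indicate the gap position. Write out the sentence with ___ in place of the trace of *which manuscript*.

Which manuscript should Felix give ___ to the supervisor?

Pre-movement form: Felix should give which manuscript to the supervisor.
'which manuscript' is the direct object of 'give'. The gap is right after 'give'.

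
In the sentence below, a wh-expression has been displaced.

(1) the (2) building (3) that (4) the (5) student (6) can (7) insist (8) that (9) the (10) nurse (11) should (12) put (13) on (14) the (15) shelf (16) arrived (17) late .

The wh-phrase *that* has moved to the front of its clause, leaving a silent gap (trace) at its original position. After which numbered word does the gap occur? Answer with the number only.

'that' functions as the direct object of 'put'. Wh-movement fronts it, leaving a gap right after 'put':
The building that the student can insist that the nurse should put ___ on the shelf arrived late.
'put' is word 12.

12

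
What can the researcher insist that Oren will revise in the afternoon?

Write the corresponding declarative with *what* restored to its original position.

'what' functions as the direct object of 'revise'. Wh-movement fronts it, leaving a gap right after 'revise':
What can the researcher insist that Oren will revise ___ in the afternoon?

The researcher can insist that Oren will revise what in the afternoon.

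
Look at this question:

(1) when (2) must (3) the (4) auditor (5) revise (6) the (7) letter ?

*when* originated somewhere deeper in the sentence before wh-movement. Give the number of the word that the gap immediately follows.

7

Pre-movement form: The auditor must revise the letter when.
'when' is the temporal adjunct. It moves to the left edge, and the trace sits right after 'letter':
When must the auditor revise the letter ___?
'letter' is word 7.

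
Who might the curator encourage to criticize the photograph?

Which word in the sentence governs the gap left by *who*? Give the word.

Underlying clause: The curator might encourage who to criticize the photograph.
The filler 'who' is interpreted as the direct object of 'encourage'. Fronting leaves a gap immediately after 'encourage':
Who might the curator encourage ___ to criticize the photograph?

encourage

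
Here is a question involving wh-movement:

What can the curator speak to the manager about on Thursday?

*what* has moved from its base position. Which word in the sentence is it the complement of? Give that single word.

about

Pre-movement form: The curator can speak to the manager about what on Thursday.
'what' functions as the object of the preposition 'about'. Wh-movement fronts it, leaving a gap right after 'about':
What can the curator speak to the manager about ___ on Thursday?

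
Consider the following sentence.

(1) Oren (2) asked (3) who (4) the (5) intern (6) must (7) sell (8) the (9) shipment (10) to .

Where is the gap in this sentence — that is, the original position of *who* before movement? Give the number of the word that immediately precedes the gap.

10

Pre-movement form: The intern must sell the shipment to who.
The filler 'who' is interpreted as the object of the preposition 'to' (recipient of 'sell'). Wh-movement fronts it, leaving a gap right after 'to':
Oren asked who the intern must sell the shipment to ___.
'to' is word 10.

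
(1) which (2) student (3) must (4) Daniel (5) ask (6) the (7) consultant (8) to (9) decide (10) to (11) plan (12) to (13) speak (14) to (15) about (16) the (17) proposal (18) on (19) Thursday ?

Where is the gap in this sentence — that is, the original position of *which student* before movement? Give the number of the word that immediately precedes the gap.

14

Underlying clause: Daniel must ask the consultant to decide to plan to speak to which student about the proposal on Thursday.
The filler 'which student' is interpreted as the object of the preposition 'to'. Wh-movement fronts it, leaving a gap right after 'to':
Which student must Daniel ask the consultant to decide to plan to speak to ___ about the proposal on Thursday?
'to' is word 14.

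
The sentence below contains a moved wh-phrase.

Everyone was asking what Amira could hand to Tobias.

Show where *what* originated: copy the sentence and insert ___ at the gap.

Everyone was asking what Amira could hand ___ to Tobias.

In situ: Amira could hand what to Tobias.
The filler 'what' is interpreted as the direct object of 'hand'. The gap is right after 'hand'.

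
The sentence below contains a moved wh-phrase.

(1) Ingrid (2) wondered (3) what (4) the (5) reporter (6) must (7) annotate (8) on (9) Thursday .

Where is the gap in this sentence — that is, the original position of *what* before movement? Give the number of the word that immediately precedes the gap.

7

Pre-movement form: The reporter must annotate what on Thursday.
The filler 'what' is interpreted as the direct object of 'annotate'. It moves to the left edge, and the trace sits right after 'annotate':
Ingrid wondered what the reporter must annotate ___ on Thursday.
'annotate' is word 7.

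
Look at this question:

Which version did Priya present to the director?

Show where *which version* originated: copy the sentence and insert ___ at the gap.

Underlying clause: Priya did present which version to the director.
'which version' is the direct object of 'present'. The gap is right after 'present'.

Which version did Priya present ___ to the director?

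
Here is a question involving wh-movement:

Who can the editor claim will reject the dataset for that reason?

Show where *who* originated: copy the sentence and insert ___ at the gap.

Pre-movement form: The editor can claim who will reject the dataset for that reason.
'who' is the subject of the clause embedded under 'claim'. The gap is right after 'claim'.

Who can the editor claim ___ will reject the dataset for that reason?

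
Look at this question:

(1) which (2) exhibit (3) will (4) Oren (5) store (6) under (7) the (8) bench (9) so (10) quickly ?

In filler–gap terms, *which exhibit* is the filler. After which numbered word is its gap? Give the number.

Underlying clause: Oren will store which exhibit under the bench so quickly.
'which exhibit' functions as the direct object of 'store'. Fronting leaves a gap immediately after 'store':
Which exhibit will Oren store ___ under the bench so quickly?
'store' is word 5.

5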